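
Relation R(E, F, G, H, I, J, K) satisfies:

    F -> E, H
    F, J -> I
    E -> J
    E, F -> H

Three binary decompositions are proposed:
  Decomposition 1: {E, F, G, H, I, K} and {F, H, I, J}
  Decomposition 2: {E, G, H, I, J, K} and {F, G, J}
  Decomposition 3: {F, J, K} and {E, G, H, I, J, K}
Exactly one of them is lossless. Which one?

Decomposition 1

Decomposition 1: common = {F, H, I}, closure = {E, F, H, I, J} → lossless.
Decomposition 2: common = {G, J}, closure = {G, J} → lossy.
Decomposition 3: common = {J, K}, closure = {J, K} → lossy.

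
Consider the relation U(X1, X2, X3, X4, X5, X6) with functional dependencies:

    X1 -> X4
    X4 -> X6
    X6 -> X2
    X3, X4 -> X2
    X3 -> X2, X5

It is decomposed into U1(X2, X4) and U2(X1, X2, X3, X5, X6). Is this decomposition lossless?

Common attributes: U1 ∩ U2 = {X2}.
No dependency enlarges {X2}, so (X2)⁺ = {X2}.
The closure contains neither all of U1 = {X2, X4} nor all of U2 = {X1, X2, X3, X5, X6}, so the common attributes are not a superkey of either fragment. The join is lossy.

No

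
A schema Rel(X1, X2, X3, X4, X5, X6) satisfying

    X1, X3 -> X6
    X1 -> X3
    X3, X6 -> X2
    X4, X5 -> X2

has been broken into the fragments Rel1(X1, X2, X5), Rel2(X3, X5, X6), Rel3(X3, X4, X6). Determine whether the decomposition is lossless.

Chase test. Columns are X1, X2, X3, X4, X5, X6; row i has aⱼ where attribute j ∈ Reli, else bᵢⱼ.
Initial tableau (one row per fragment):
  row 1: a1 a2 b13 b14 a5 b16
  row 2: b21 b22 a3 b24 a5 a6
  row 3: b31 b32 a3 a4 b35 a6
Rows 2 and 3 agree on X3, X6; apply X3, X6→X2 and equate their X2 entries.
No row becomes fully distinguished — the join is lossy.

No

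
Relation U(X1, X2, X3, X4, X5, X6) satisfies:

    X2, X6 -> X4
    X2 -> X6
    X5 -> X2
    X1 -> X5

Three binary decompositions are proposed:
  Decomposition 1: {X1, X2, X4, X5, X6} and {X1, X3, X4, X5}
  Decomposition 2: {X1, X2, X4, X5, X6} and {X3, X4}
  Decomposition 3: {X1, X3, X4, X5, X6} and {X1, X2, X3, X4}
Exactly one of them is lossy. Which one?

Decomposition 2

Decomposition 1: common = {X1, X4, X5}, closure = {X1, X2, X4, X5, X6} → lossless.
Decomposition 2: common = {X4}, closure = {X4} → lossy.
Decomposition 3: common = {X1, X3, X4}, closure = {X1, X2, X3, X4, X5, X6} → lossless.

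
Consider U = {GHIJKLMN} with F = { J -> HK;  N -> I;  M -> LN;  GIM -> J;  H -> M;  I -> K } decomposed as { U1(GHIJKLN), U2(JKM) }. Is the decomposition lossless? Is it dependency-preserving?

lossless but not dependency-preserving

Lossless test: (JK)⁺ = {HIJKLMN}, which contains all of one fragment — lossless.
Dependency preservation: the restricted closure of {M} across the fragments never reaches {LN}, so M → LN cannot be enforced without a join — not preserved.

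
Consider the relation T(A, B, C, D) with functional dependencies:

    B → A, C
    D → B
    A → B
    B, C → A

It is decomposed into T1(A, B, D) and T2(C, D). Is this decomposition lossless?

Yes

Common attributes: T1 ∩ T2 = {D}.
Closure of {D}: D → B applies, adding B; B → A, C applies, adding A, C. So (D)⁺ = {A, B, C, D}.
This closure contains every attribute of T1, so T1 ∩ T2 → T1. The join is lossless.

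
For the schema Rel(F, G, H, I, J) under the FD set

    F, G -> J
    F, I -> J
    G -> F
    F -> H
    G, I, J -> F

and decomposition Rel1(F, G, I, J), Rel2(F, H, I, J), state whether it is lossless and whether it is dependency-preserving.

Lossless test: (F, I, J)⁺ = {F, H, I, J}, which contains all of one fragment — lossless.
Dependency preservation: every FD's attributes lie within a single fragment, so each can be enforced locally — preserved.

lossless and dependency-preserving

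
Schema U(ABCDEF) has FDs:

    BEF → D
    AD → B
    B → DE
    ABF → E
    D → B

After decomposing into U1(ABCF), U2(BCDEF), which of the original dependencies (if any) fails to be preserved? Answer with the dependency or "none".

BEF → D lies within U2.
AD → B: restricted closure across fragments reaches B.
B → DE lies within U2.
ABF → E: restricted closure across fragments reaches E.
D → B lies within U2.
Every dependency is enforceable on the fragments, so the decomposition is dependency-preserving.

none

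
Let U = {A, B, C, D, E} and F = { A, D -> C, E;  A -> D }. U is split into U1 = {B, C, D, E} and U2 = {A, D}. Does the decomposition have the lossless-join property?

Common attributes: U1 ∩ U2 = {D}.
No dependency enlarges {D}, so (D)⁺ = {D}.
The closure contains neither all of U1 = {B, C, D, E} nor all of U2 = {A, D}, so the common attributes are not a superkey of either fragment. The join is lossy.

No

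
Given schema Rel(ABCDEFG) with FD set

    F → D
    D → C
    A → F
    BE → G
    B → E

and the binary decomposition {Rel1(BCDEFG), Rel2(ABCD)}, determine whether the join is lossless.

Common attributes: Rel1 ∩ Rel2 = {BCD}.
Closure of {BCD}: B → E applies, adding E; BE → G applies, adding G. So (BCD)⁺ = {BCDEG}.
The closure contains neither all of Rel1 = {BCDEFG} nor all of Rel2 = {ABCD}, so the common attributes are not a superkey of either fragment. The join is lossy.

No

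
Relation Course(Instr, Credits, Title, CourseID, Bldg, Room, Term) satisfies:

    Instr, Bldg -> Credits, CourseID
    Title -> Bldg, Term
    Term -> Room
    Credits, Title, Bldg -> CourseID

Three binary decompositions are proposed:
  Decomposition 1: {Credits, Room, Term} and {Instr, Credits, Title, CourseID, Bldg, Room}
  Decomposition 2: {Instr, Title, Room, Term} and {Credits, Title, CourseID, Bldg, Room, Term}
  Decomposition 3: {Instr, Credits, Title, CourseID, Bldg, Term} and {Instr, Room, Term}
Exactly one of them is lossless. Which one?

Decomposition 1: common = {Credits, Room}, closure = {Credits, Room} → lossy.
Decomposition 2: common = {Title, Room, Term}, closure = {Title, Bldg, Room, Term} → lossy.
Decomposition 3: common = {Instr, Term}, closure = {Instr, Room, Term} → lossless.

Decomposition 3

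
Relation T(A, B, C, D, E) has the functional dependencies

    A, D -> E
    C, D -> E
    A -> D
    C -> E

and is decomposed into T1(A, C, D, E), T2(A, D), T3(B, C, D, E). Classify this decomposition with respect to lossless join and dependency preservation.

lossy but dependency-preserving

Lossless test (chase): Rows 1 and 2 agree on A, D; apply A, D→E and equate their E entries. No row becomes fully distinguished — the join is lossy.
Dependency preservation: every FD's attributes lie within a single fragment, so each can be enforced locally — preserved.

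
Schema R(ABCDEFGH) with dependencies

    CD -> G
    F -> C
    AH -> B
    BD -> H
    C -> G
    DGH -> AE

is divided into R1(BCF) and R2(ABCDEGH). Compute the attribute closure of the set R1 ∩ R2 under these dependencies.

R1 ∩ R2 = {BC}.
C → G applies, adding G
Closure: {BCG}.

BCG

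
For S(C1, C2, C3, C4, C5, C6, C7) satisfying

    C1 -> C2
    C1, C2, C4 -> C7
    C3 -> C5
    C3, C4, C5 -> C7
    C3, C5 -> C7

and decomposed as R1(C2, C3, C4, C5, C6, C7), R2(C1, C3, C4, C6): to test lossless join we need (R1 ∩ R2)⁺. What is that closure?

R1 ∩ R2 = {C3, C4, C6}.
C3 → C5 applies, adding C5
C3, C4, C5 → C7 applies, adding C7
Closure: {C3, C4, C5, C6, C7}.

C3, C4, C5, C6, C7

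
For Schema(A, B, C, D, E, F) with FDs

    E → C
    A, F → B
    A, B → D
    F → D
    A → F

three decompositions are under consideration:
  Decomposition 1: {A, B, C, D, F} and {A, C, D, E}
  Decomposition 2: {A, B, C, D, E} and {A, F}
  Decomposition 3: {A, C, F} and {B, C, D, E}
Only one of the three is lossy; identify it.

Decomposition 3

Decomposition 1: common = {A, C, D}, closure = {A, B, C, D, F} → lossless.
Decomposition 2: common = {A}, closure = {A, B, D, F} → lossless.
Decomposition 3: common = {C}, closure = {C} → lossy.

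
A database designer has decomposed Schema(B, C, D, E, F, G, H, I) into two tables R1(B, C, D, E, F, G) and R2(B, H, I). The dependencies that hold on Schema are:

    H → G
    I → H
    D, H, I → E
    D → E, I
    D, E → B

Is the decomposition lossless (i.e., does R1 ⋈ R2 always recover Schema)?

No

Common attributes: R1 ∩ R2 = {B}.
No dependency enlarges {B}, so (B)⁺ = {B}.
The closure contains neither all of R1 = {B, C, D, E, F, G} nor all of R2 = {B, H, I}, so the common attributes are not a superkey of either fragment. The join is lossy.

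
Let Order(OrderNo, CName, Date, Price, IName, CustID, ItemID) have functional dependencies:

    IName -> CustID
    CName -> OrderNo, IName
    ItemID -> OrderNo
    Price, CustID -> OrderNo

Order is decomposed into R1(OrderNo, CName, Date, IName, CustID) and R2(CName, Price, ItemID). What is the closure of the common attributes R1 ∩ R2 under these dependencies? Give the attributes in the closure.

R1 ∩ R2 = {CName}.
CName → OrderNo, IName applies, adding OrderNo, IName
IName → CustID applies, adding CustID
Closure: {OrderNo, CName, IName, CustID}.

OrderNo, CName, IName, CustID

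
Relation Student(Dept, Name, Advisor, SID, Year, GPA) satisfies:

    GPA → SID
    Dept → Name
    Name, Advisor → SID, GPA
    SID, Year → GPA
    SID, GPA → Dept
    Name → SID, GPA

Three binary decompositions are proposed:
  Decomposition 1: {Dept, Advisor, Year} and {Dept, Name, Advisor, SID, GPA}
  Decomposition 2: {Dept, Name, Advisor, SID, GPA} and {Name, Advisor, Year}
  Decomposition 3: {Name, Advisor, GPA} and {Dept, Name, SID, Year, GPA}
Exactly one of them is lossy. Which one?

Decomposition 1: common = {Dept, Advisor}, closure = {Dept, Name, Advisor, SID, GPA} → lossless.
Decomposition 2: common = {Name, Advisor}, closure = {Dept, Name, Advisor, SID, GPA} → lossless.
Decomposition 3: common = {Name, GPA}, closure = {Dept, Name, SID, GPA} → lossy.

Decomposition 3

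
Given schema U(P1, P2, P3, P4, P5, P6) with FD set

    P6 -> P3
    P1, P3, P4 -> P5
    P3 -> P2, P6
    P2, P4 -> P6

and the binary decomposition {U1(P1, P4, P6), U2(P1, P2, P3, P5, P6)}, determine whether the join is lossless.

Common attributes: U1 ∩ U2 = {P1, P6}.
Closure of {P1, P6}: P6 → P3 applies, adding P3; P3 → P2, P6 applies, adding P2. So (P1, P6)⁺ = {P1, P2, P3, P6}.
The closure contains neither all of U1 = {P1, P4, P6} nor all of U2 = {P1, P2, P3, P5, P6}, so the common attributes are not a superkey of either fragment. The join is lossy.

No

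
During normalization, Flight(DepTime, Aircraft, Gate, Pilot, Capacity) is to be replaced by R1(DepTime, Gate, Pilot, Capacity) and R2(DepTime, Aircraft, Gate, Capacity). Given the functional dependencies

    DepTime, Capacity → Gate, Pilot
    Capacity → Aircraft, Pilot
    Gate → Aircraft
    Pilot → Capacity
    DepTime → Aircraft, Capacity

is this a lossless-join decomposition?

Yes

Common attributes: R1 ∩ R2 = {DepTime, Gate, Capacity}.
Closure of {DepTime, Gate, Capacity}: DepTime, Capacity → Gate, Pilot applies, adding Pilot; Capacity → Aircraft, Pilot applies, adding Aircraft. So (DepTime, Gate, Capacity)⁺ = {DepTime, Aircraft, Gate, Pilot, Capacity}.
This closure contains every attribute of R1, so R1 ∩ R2 → R1. The join is lossless.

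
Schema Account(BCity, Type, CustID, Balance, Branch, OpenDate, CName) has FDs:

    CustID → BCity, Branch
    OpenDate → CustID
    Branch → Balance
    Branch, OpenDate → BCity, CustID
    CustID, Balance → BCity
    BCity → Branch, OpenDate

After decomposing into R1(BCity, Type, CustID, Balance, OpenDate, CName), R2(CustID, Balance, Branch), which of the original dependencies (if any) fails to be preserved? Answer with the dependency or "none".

CustID → BCity, Branch: restricted closure across fragments reaches BCity, Branch.
OpenDate → CustID lies within R1.
Branch → Balance lies within R2.
Branch, OpenDate → BCity, CustID: restricted closure across fragments reaches BCity, CustID.
CustID, Balance → BCity lies within R1.
BCity → Branch, OpenDate: restricted closure across fragments reaches Branch, OpenDate.
Every dependency is enforceable on the fragments, so the decomposition is dependency-preserving.

none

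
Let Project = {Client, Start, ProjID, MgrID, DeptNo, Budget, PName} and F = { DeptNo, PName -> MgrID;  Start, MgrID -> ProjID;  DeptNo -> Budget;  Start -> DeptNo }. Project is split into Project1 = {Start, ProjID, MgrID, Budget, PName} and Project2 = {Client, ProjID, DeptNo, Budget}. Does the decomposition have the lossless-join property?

No

Common attributes: Project1 ∩ Project2 = {ProjID, Budget}.
No dependency enlarges {ProjID, Budget}, so (ProjID, Budget)⁺ = {ProjID, Budget}.
The closure contains neither all of Project1 = {Start, ProjID, MgrID, Budget, PName} nor all of Project2 = {Client, ProjID, DeptNo, Budget}, so the common attributes are not a superkey of either fragment. The join is lossy.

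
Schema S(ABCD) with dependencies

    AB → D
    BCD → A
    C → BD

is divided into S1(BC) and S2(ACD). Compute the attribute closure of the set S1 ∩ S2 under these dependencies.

ABCD

S1 ∩ S2 = {C}.
C → BD applies, adding BD
BCD → A applies, adding A
Closure: {ABCD}.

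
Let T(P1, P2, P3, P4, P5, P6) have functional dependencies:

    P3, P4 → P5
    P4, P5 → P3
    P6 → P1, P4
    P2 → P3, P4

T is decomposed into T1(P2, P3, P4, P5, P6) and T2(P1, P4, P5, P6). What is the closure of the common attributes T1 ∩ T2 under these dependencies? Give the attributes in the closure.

P1, P3, P4, P5, P6

T1 ∩ T2 = {P4, P5, P6}.
P4, P5 → P3 applies, adding P3
P6 → P1, P4 applies, adding P1
Closure: {P1, P3, P4, P5, P6}.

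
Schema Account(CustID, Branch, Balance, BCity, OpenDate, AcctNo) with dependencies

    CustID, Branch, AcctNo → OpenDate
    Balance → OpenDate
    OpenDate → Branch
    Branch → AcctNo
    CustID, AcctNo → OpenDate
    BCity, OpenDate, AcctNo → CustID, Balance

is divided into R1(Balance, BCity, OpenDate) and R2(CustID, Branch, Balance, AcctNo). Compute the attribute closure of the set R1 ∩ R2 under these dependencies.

Branch, Balance, OpenDate, AcctNo

R1 ∩ R2 = {Balance}.
Balance → OpenDate applies, adding OpenDate
OpenDate → Branch applies, adding Branch
Branch → AcctNo applies, adding AcctNo
Closure: {Branch, Balance, OpenDate, AcctNo}.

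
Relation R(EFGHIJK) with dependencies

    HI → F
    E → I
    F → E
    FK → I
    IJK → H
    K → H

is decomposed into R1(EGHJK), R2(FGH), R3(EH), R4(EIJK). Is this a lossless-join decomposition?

No

Chase test. Columns are EFGHIJK; row i has aⱼ where attribute j ∈ Ri, else bᵢⱼ.
Initial tableau (one row per fragment):
  row 1: a1 b12 a3 a4 b15 a6 a7
  row 2: b21 a2 a3 a4 b25 b26 b27
  row 3: a1 b32 b33 a4 b35 b36 b37
  row 4: a1 b42 b43 b44 a5 a6 a7
Rows 1 and 3 agree on E; apply E→I and equate their I entries.
Rows 1 and 4 agree on E; apply E→I and equate their I entries.
Rows 1 and 4 agree on IJK; apply IJK→H and equate their H entries.
Rows 1 and 3 agree on HI; apply HI→F and equate their F entries.
Rows 1 and 4 agree on HI; apply HI→F and equate their F entries.
No row becomes fully distinguished — the join is lossy.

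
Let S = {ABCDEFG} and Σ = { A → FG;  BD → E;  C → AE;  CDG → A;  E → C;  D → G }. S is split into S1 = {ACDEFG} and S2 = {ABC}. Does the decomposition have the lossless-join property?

Common attributes: S1 ∩ S2 = {AC}.
Closure of {AC}: A → FG applies, adding FG; C → AE applies, adding E. So (AC)⁺ = {ACEFG}.
The closure contains neither all of S1 = {ACDEFG} nor all of S2 = {ABC}, so the common attributes are not a superkey of either fragment. The join is lossy.

No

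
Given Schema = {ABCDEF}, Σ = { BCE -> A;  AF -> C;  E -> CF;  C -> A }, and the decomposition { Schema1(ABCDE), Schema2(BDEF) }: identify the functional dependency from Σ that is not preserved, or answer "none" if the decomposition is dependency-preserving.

AF -> C

Check AF → C: no single fragment contains all of {ACF}, and the restricted closure of {AF} across the fragments never reaches {C}.
BCE → A is preserved.
E → CF is preserved.
C → A is preserved.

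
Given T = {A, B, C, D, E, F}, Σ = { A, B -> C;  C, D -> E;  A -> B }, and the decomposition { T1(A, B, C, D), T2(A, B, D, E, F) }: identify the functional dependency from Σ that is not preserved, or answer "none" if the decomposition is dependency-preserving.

C, D -> E

Check C, D → E: no single fragment contains all of {C, D, E}, and the restricted closure of {C, D} across the fragments never reaches {E}.
A, B → C is preserved.
A → B is preserved.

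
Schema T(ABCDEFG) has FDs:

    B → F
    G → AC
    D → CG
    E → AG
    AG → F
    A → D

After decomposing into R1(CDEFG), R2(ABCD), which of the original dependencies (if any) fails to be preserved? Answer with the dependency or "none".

B → F

Check B → F: no single fragment contains all of {BF}, and the restricted closure of {B} across the fragments never reaches {F}.
G → AC is preserved.
D → CG is preserved.
E → AG is preserved.
AG → F is preserved.
A → D is preserved.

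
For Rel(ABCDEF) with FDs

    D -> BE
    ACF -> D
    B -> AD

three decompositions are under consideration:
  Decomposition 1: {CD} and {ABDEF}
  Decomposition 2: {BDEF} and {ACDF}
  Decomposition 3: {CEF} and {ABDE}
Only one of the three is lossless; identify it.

Decomposition 1: common = {D}, closure = {ABDE} → lossy.
Decomposition 2: common = {DF}, closure = {ABDEF} → lossless.
Decomposition 3: common = {E}, closure = {E} → lossy.

Decomposition 2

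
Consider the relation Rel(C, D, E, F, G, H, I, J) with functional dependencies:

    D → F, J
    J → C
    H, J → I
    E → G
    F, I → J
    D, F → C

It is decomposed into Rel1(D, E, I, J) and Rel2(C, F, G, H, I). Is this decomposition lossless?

No

Common attributes: Rel1 ∩ Rel2 = {I}.
No dependency enlarges {I}, so (I)⁺ = {I}.
The closure contains neither all of Rel1 = {D, E, I, J} nor all of Rel2 = {C, F, G, H, I}, so the common attributes are not a superkey of either fragment. The join is lossy.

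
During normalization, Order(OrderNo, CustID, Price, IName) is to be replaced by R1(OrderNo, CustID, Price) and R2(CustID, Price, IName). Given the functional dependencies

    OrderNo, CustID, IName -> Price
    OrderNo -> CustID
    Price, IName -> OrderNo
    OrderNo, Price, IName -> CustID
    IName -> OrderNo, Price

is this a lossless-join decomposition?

Common attributes: R1 ∩ R2 = {CustID, Price}.
No dependency enlarges {CustID, Price}, so (CustID, Price)⁺ = {CustID, Price}.
The closure contains neither all of R1 = {OrderNo, CustID, Price} nor all of R2 = {CustID, Price, IName}, so the common attributes are not a superkey of either fragment. The join is lossy.

No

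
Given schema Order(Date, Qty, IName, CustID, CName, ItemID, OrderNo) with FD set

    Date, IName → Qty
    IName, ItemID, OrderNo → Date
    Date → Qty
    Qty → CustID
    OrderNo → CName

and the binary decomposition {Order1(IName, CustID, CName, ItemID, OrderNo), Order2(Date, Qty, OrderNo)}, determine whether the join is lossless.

No

Common attributes: Order1 ∩ Order2 = {OrderNo}.
Closure of {OrderNo}: OrderNo → CName applies, adding CName. So (OrderNo)⁺ = {CName, OrderNo}.
The closure contains neither all of Order1 = {IName, CustID, CName, ItemID, OrderNo} nor all of Order2 = {Date, Qty, OrderNo}, so the common attributes are not a superkey of either fragment. The join is lossy.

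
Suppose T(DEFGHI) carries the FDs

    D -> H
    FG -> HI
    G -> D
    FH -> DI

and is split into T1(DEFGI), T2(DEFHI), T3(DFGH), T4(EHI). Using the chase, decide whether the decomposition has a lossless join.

Yes

Chase test. Columns are DEFGHI; row i has aⱼ where attribute j ∈ Ti, else bᵢⱼ.
Initial tableau (one row per fragment):
  row 1: a1 a2 a3 a4 b15 a6
  row 2: a1 a2 a3 b24 a5 a6
  row 3: a1 b32 a3 a4 a5 b36
  row 4: b41 a2 b43 b44 a5 a6
Rows 1 and 2 agree on D; apply D→H and equate their H entries.
Rows 1 and 3 agree on FG; apply FG→HI and equate their HI entries.
Row 1 is now all distinguished symbols — the join is lossless.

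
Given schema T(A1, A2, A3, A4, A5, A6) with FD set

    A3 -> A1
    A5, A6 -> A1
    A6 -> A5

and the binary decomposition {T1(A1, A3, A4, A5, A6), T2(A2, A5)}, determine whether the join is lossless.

Common attributes: T1 ∩ T2 = {A5}.
No dependency enlarges {A5}, so (A5)⁺ = {A5}.
The closure contains neither all of T1 = {A1, A3, A4, A5, A6} nor all of T2 = {A2, A5}, so the common attributes are not a superkey of either fragment. The join is lossy.

No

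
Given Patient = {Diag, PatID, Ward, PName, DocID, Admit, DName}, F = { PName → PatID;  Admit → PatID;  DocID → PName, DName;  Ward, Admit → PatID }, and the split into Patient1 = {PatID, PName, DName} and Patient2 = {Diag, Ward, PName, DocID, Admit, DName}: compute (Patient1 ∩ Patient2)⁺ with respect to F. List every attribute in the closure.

PatID, PName, DName

Patient1 ∩ Patient2 = {PName, DName}.
PName → PatID applies, adding PatID
Closure: {PatID, PName, DName}.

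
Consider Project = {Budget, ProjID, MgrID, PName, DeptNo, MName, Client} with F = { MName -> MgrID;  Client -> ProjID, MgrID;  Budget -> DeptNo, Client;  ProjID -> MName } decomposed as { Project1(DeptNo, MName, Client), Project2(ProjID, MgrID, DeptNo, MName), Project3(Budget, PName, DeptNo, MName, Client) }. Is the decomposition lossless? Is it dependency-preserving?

lossy and not dependency-preserving

Lossless test (chase): Rows 1 and 2 agree on MName; apply MName→MgrID and equate their MgrID entries. Rows 1 and 3 agree on MName; apply MName→MgrID and equate their MgrID entries. Rows 1 and 3 agree on Client; apply Client→ProjID, MgrID and equate their ProjID, MgrID entries. No row becomes fully distinguished — the join is lossy.
Dependency preservation: the restricted closure of {Client} across the fragments never reaches {ProjID, MgrID}, so Client → ProjID, MgrID cannot be enforced without a join — not preserved.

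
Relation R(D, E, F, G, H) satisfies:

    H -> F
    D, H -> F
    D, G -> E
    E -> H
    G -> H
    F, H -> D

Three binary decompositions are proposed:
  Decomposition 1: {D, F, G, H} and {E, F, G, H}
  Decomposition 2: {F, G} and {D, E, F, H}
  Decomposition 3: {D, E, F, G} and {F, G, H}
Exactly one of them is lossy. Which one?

Decomposition 1: common = {F, G, H}, closure = {D, E, F, G, H} → lossless.
Decomposition 2: common = {F}, closure = {F} → lossy.
Decomposition 3: common = {F, G}, closure = {D, E, F, G, H} → lossless.

Decomposition 2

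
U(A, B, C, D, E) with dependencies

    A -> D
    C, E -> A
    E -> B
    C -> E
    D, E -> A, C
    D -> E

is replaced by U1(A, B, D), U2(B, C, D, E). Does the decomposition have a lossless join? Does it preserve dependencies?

lossless and dependency-preserving

Lossless test: (B, D)⁺ = {A, B, C, D, E}, which contains all of one fragment — lossless.
Dependency preservation: C, E → A; D, E → A, C are not contained in any single fragment, but the restricted closure of each left-hand side across the fragments still reaches the right-hand side; the remaining FDs each lie inside some fragment. All dependencies are preserved.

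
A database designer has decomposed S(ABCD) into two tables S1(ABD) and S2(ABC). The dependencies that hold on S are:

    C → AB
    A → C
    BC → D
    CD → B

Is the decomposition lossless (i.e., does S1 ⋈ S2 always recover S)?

Common attributes: S1 ∩ S2 = {AB}.
Closure of {AB}: A → C applies, adding C; BC → D applies, adding D. So (AB)⁺ = {ABCD}.
This closure contains every attribute of S1, so S1 ∩ S2 → S1. The join is lossless.

Yes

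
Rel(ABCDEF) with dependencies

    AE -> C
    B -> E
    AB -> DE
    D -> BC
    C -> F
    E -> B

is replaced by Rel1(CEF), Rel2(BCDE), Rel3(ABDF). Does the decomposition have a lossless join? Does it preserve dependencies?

lossless and dependency-preserving

Lossless test (chase): Rows 2 and 3 agree on B; apply B→E and equate their E entries. Rows 2 and 3 agree on D; apply D→BC and equate their BC entries. Rows 1 and 2 agree on C; apply C→F and equate their F entries. Rows 1 and 2 agree on E; apply E→B and equate their B entries. Row 3 is now all distinguished symbols — the join is lossless.
Dependency preservation: AE → C; AB → DE are not contained in any single fragment, but the restricted closure of each left-hand side across the fragments still reaches the right-hand side; the remaining FDs each lie inside some fragment. All dependencies are preserved.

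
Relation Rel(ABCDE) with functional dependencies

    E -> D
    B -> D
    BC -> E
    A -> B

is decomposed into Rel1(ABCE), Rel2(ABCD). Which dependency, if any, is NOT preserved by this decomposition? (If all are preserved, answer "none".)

Check E → D: no single fragment contains all of {DE}, and the restricted closure of {E} across the fragments never reaches {D}.
B → D is preserved.
BC → E is preserved.
A → B is preserved.

E -> D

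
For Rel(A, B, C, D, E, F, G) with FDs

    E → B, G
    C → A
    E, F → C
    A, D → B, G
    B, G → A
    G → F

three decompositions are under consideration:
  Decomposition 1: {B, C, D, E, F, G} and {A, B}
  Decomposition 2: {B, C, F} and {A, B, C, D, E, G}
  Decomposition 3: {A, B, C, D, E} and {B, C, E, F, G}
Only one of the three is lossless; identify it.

Decomposition 1: common = {B}, closure = {B} → lossy.
Decomposition 2: common = {B, C}, closure = {A, B, C} → lossy.
Decomposition 3: common = {B, C, E}, closure = {A, B, C, E, F, G} → lossless.

Decomposition 3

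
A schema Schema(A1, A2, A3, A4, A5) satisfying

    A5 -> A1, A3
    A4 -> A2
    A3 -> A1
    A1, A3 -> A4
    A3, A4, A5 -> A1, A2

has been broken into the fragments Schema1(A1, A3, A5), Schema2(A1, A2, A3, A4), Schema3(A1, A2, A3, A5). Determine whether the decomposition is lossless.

Chase test. Columns are A1, A2, A3, A4, A5; row i has aⱼ where attribute j ∈ Schemai, else bᵢⱼ.
Initial tableau (one row per fragment):
  row 1: a1 b12 a3 b14 a5
  row 2: a1 a2 a3 a4 b25
  row 3: a1 a2 a3 b34 a5
Rows 1 and 2 agree on A1, A3; apply A1, A3→A4 and equate their A4 entries.
Rows 1 and 3 agree on A1, A3; apply A1, A3→A4 and equate their A4 entries.
Rows 1 and 3 agree on A3, A4, A5; apply A3, A4, A5→A1, A2 and equate their A1, A2 entries.
Row 1 is now all distinguished symbols — the join is lossless.

Yes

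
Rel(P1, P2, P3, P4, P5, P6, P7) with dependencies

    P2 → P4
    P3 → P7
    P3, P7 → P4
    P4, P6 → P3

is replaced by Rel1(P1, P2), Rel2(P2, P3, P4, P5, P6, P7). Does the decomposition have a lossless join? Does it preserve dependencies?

lossy but dependency-preserving

Lossless test: (P2)⁺ = {P2, P4}, which is a superkey of neither fragment — lossy.
Dependency preservation: every FD's attributes lie within a single fragment, so each can be enforced locally — preserved.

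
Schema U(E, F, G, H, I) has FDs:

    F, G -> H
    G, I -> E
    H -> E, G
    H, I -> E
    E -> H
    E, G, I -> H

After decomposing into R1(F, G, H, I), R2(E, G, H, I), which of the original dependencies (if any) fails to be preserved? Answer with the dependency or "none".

none

F, G → H lies within R1.
G, I → E lies within R2.
H → E, G lies within R2.
H, I → E lies within R2.
E → H lies within R2.
E, G, I → H lies within R2.
Every dependency is enforceable on the fragments, so the decomposition is dependency-preserving.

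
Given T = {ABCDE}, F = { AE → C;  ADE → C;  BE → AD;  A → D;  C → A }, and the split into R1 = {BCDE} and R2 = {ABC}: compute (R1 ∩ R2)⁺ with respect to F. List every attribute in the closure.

R1 ∩ R2 = {BC}.
C → A applies, adding A
A → D applies, adding D
Closure: {ABCD}.

ABCD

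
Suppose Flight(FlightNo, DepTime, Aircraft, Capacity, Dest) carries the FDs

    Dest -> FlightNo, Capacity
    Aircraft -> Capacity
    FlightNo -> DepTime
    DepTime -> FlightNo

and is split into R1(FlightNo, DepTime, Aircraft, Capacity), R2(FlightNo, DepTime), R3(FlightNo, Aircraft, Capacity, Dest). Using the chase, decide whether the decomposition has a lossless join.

Yes

Chase test. Columns are FlightNo, DepTime, Aircraft, Capacity, Dest; row i has aⱼ where attribute j ∈ Ri, else bᵢⱼ.
Initial tableau (one row per fragment):
  row 1: a1 a2 a3 a4 b15
  row 2: a1 a2 b23 b24 b25
  row 3: a1 b32 a3 a4 a5
Rows 1 and 3 agree on FlightNo; apply FlightNo→DepTime and equate their DepTime entries.
Row 3 is now all distinguished symbols — the join is lossless.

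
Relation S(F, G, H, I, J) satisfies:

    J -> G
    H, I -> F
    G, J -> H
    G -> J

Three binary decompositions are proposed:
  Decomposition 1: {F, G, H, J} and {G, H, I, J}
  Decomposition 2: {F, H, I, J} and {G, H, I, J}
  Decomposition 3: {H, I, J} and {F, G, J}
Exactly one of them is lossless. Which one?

Decomposition 1: common = {G, H, J}, closure = {G, H, J} → lossy.
Decomposition 2: common = {H, I, J}, closure = {F, G, H, I, J} → lossless.
Decomposition 3: common = {J}, closure = {G, H, J} → lossy.

Decomposition 2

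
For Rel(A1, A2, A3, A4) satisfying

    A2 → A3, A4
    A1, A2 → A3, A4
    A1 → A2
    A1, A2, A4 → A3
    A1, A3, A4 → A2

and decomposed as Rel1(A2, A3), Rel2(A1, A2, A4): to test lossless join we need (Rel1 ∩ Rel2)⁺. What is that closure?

Rel1 ∩ Rel2 = {A2}.
A2 → A3, A4 applies, adding A3, A4
Closure: {A2, A3, A4}.

A2, A3, A4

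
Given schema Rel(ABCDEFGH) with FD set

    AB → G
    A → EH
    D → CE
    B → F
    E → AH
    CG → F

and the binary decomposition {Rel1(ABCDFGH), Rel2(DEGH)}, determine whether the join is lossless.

Yes

Common attributes: Rel1 ∩ Rel2 = {DGH}.
Closure of {DGH}: D → CE applies, adding CE; E → AH applies, adding A; CG → F applies, adding F. So (DGH)⁺ = {ACDEFGH}.
This closure contains every attribute of Rel2, so Rel1 ∩ Rel2 → Rel2. The join is lossless.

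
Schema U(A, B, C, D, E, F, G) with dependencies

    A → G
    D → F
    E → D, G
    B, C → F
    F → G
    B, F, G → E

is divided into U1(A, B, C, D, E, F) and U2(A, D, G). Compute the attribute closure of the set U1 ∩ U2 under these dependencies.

U1 ∩ U2 = {A, D}.
A → G applies, adding G
D → F applies, adding F
Closure: {A, D, F, G}.

A, D, F, G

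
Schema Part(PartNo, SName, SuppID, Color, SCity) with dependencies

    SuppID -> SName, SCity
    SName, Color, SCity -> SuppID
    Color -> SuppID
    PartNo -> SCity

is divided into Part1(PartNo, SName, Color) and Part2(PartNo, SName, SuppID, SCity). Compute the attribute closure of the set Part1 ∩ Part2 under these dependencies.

PartNo, SName, SCity

Part1 ∩ Part2 = {PartNo, SName}.
PartNo → SCity applies, adding SCity
Closure: {PartNo, SName, SCity}.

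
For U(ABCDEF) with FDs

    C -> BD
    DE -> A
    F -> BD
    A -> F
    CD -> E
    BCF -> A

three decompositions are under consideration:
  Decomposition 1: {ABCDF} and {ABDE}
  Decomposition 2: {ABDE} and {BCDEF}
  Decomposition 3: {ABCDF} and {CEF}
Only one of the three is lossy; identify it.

Decomposition 1: common = {ABD}, closure = {ABDF} → lossy.
Decomposition 2: common = {BDE}, closure = {ABDEF} → lossless.
Decomposition 3: common = {CF}, closure = {ABCDEF} → lossless.

Decomposition 1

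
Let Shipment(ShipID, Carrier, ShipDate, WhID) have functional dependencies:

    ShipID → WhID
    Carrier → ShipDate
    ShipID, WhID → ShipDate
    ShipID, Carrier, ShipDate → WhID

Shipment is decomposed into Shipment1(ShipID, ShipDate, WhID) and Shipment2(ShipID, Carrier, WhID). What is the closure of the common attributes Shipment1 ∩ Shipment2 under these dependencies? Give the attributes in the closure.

Shipment1 ∩ Shipment2 = {ShipID, WhID}.
ShipID, WhID → ShipDate applies, adding ShipDate
Closure: {ShipID, ShipDate, WhID}.

ShipID, ShipDate, WhID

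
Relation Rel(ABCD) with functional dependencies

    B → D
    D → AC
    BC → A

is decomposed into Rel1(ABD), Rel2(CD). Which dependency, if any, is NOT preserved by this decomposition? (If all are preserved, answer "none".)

B → D lies within Rel1.
D → AC: restricted closure across fragments reaches AC.
BC → A: restricted closure across fragments reaches A.
Every dependency is enforceable on the fragments, so the decomposition is dependency-preserving.

none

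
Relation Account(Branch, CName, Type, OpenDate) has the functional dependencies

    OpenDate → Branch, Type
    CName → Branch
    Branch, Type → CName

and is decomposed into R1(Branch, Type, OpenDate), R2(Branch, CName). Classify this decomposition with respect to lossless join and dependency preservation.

Lossless test: (Branch)⁺ = {Branch}, which is a superkey of neither fragment — lossy.
Dependency preservation: the restricted closure of {Branch, Type} across the fragments never reaches {CName}, so Branch, Type → CName cannot be enforced without a join — not preserved.

lossy and not dependency-preserving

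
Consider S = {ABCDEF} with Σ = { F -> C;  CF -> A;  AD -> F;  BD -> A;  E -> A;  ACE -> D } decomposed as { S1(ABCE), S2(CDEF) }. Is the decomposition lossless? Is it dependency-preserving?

Lossless test: (CE)⁺ = {ACDEF}, which contains all of one fragment — lossless.
Dependency preservation: the restricted closure of {CF} across the fragments never reaches {A}, so CF → A cannot be enforced without a join — not preserved.

lossless but not dependency-preserving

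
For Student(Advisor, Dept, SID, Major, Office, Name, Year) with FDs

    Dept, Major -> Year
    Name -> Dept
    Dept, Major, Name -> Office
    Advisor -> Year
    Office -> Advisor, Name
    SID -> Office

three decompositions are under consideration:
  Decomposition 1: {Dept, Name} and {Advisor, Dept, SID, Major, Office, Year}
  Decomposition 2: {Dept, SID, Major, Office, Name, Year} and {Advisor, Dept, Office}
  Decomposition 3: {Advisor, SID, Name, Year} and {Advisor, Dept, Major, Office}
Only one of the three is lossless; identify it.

Decomposition 2

Decomposition 1: common = {Dept}, closure = {Dept} → lossy.
Decomposition 2: common = {Dept, Office}, closure = {Advisor, Dept, Office, Name, Year} → lossless.
Decomposition 3: common = {Advisor}, closure = {Advisor, Year} → lossy.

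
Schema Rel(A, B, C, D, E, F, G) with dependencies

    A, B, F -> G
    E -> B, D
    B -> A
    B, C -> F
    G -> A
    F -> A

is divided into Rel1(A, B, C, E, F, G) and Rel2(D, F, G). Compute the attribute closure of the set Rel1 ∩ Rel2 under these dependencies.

Rel1 ∩ Rel2 = {F, G}.
G → A applies, adding A
Closure: {A, F, G}.

A, F, G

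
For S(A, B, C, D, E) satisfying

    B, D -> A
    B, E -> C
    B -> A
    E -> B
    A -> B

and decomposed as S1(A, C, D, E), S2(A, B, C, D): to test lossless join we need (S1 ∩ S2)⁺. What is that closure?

S1 ∩ S2 = {A, C, D}.
A → B applies, adding B
Closure: {A, B, C, D}.

A, B, C, D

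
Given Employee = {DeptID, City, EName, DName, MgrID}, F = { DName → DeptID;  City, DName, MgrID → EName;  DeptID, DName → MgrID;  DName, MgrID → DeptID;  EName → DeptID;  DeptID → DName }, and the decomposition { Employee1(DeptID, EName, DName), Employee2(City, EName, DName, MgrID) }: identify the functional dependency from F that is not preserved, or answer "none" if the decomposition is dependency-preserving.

none

DName → DeptID lies within Employee1.
City, DName, MgrID → EName lies within Employee2.
DeptID, DName → MgrID: restricted closure across fragments reaches MgrID.
DName, MgrID → DeptID: restricted closure across fragments reaches DeptID.
EName → DeptID lies within Employee1.
DeptID → DName lies within Employee1.
Every dependency is enforceable on the fragments, so the decomposition is dependency-preserving.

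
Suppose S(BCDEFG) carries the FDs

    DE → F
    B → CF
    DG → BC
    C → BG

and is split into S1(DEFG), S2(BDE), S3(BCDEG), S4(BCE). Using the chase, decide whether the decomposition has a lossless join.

Yes

Chase test. Columns are BCDEFG; row i has aⱼ where attribute j ∈ Si, else bᵢⱼ.
Initial tableau (one row per fragment):
  row 1: b11 b12 a3 a4 a5 a6
  row 2: a1 b22 a3 a4 b25 b26
  row 3: a1 a2 a3 a4 b35 a6
  row 4: a1 a2 b43 a4 b45 b46
Rows 1 and 2 agree on DE; apply DE→F and equate their F entries.
Rows 1 and 3 agree on DE; apply DE→F and equate their F entries.
Rows 2 and 3 agree on B; apply B→CF and equate their CF entries.
Rows 2 and 4 agree on B; apply B→CF and equate their CF entries.
Rows 1 and 3 agree on DG; apply DG→BC and equate their BC entries.
Rows 1 and 2 agree on C; apply C→BG and equate their BG entries.
Rows 1 and 4 agree on C; apply C→BG and equate their BG entries.
Row 1 is now all distinguished symbols — the join is lossless.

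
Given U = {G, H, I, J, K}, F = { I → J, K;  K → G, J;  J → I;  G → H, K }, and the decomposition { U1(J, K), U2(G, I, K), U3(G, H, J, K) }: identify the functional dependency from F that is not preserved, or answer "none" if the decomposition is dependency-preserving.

I → J, K: restricted closure across fragments reaches J, K.
K → G, J lies within U3.
J → I: restricted closure across fragments reaches I.
G → H, K lies within U3.
Every dependency is enforceable on the fragments, so the decomposition is dependency-preserving.

none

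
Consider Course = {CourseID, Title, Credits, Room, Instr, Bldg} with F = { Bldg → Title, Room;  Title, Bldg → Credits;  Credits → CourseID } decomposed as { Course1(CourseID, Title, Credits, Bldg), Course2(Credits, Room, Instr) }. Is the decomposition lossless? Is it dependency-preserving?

Lossless test: (Credits)⁺ = {CourseID, Credits}, which is a superkey of neither fragment — lossy.
Dependency preservation: the restricted closure of {Bldg} across the fragments never reaches {Title, Room}, so Bldg → Title, Room cannot be enforced without a join — not preserved.

lossy and not dependency-preserving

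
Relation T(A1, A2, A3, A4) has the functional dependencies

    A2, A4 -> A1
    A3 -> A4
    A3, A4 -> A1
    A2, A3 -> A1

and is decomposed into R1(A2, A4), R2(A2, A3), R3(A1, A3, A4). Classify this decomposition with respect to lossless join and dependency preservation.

Lossless test (chase): Rows 2 and 3 agree on A3; apply A3→A4 and equate their A4 entries. Rows 2 and 3 agree on A3, A4; apply A3, A4→A1 and equate their A1 entries. Rows 1 and 2 agree on A2, A4; apply A2, A4→A1 and equate their A1 entries. Row 2 is now all distinguished symbols — the join is lossless.
Dependency preservation: the restricted closure of {A2, A4} across the fragments never reaches {A1}, so A2, A4 → A1 cannot be enforced without a join — not preserved.

lossless but not dependency-preserving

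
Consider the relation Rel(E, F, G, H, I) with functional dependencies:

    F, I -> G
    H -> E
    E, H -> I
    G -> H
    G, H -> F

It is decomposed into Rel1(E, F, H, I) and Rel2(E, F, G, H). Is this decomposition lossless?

Yes

Common attributes: Rel1 ∩ Rel2 = {E, F, H}.
Closure of {E, F, H}: E, H → I applies, adding I; F, I → G applies, adding G. So (E, F, H)⁺ = {E, F, G, H, I}.
This closure contains every attribute of Rel1, so Rel1 ∩ Rel2 → Rel1. The join is lossless.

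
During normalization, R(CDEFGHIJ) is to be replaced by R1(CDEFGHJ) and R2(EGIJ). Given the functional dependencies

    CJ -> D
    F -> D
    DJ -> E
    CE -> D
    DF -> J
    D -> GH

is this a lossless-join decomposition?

Common attributes: R1 ∩ R2 = {EGJ}.
No dependency enlarges {EGJ}, so (EGJ)⁺ = {EGJ}.
The closure contains neither all of R1 = {CDEFGHJ} nor all of R2 = {EGIJ}, so the common attributes are not a superkey of either fragment. The join is lossy.

No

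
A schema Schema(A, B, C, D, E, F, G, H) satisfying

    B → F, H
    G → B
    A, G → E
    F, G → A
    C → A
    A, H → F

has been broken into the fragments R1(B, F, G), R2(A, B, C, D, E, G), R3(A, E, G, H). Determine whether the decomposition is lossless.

Chase test. Columns are A, B, C, D, E, F, G, H; row i has aⱼ where attribute j ∈ Ri, else bᵢⱼ.
Initial tableau (one row per fragment):
  row 1: b11 a2 b13 b14 b15 a6 a7 b18
  row 2: a1 a2 a3 a4 a5 b26 a7 b28
  row 3: a1 b32 b33 b34 a5 b36 a7 a8
Rows 1 and 2 agree on B; apply B→F, H and equate their F, H entries.
Rows 1 and 3 agree on G; apply G→B and equate their B entries.
Rows 1 and 2 agree on F, G; apply F, G→A and equate their A entries.
Rows 1 and 3 agree on B; apply B→F, H and equate their F, H entries.
Rows 1 and 2 agree on A, G; apply A, G→E and equate their E entries.
Row 2 is now all distinguished symbols — the join is lossless.

Yes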